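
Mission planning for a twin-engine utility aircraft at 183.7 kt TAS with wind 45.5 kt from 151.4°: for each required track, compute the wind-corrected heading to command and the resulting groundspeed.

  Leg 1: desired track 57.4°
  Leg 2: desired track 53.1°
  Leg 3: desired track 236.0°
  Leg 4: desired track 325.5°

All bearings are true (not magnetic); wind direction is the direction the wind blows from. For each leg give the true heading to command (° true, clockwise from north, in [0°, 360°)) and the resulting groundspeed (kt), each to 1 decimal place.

Leg 1: heading=71.7°, groundspeed=181.2 kt
Leg 2: heading=67.3°, groundspeed=184.7 kt
Leg 3: heading=221.7°, groundspeed=173.7 kt
Leg 4: heading=324.0°, groundspeed=228.9 kt

Leg 1: desired track 57.4°; wind correction +14.3° → command heading 71.7°, groundspeed 181.2 kt
Leg 2: desired track 53.1°; wind correction +14.2° → command heading 67.3°, groundspeed 184.7 kt
Leg 3: desired track 236.0°; wind correction -14.3° → command heading 221.7°, groundspeed 173.7 kt
Leg 4: desired track 325.5°; wind correction -1.5° → command heading 324.0°, groundspeed 228.9 kt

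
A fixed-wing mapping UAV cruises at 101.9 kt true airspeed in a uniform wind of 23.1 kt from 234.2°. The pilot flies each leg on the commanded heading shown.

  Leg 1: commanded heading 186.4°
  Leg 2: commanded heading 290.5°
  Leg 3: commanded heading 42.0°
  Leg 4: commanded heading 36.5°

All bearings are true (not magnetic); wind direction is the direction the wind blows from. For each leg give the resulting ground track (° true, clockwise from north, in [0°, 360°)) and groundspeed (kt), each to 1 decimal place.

Leg 1: track=175.2°, groundspeed=88.1 kt
Leg 2: track=302.7°, groundspeed=91.1 kt
Leg 3: track=44.2°, groundspeed=124.6 kt
Leg 4: track=39.7°, groundspeed=124.1 kt

Leg 1: heading 186.4°; drift -11.2° → track 175.2°, groundspeed 88.1 kt
Leg 2: heading 290.5°; drift +12.2° → track 302.7°, groundspeed 91.1 kt
Leg 3: heading 42.0°; drift +2.2° → track 44.2°, groundspeed 124.6 kt
Leg 4: heading 36.5°; drift +3.2° → track 39.7°, groundspeed 124.1 kt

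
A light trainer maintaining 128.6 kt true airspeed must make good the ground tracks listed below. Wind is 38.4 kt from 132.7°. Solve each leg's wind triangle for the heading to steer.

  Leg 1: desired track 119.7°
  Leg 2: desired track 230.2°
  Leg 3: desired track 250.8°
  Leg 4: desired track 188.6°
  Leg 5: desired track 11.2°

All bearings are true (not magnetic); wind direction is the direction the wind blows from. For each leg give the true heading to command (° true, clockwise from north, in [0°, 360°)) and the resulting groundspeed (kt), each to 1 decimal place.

Leg 1: desired track 119.7°; wind correction +3.9° → command heading 123.6°, groundspeed 90.9 kt
Leg 2: desired track 230.2°; wind correction -17.2° → command heading 213.0°, groundspeed 127.8 kt
Leg 3: desired track 250.8°; wind correction -15.3° → command heading 235.5°, groundspeed 142.1 kt
Leg 4: desired track 188.6°; wind correction -14.3° → command heading 174.3°, groundspeed 103.1 kt
Leg 5: desired track 11.2°; wind correction +14.7° → command heading 25.9°, groundspeed 144.4 kt

Leg 1: heading=123.6°, groundspeed=90.9 kt
Leg 2: heading=213.0°, groundspeed=127.8 kt
Leg 3: heading=235.5°, groundspeed=142.1 kt
Leg 4: heading=174.3°, groundspeed=103.1 kt
Leg 5: heading=25.9°, groundspeed=144.4 kt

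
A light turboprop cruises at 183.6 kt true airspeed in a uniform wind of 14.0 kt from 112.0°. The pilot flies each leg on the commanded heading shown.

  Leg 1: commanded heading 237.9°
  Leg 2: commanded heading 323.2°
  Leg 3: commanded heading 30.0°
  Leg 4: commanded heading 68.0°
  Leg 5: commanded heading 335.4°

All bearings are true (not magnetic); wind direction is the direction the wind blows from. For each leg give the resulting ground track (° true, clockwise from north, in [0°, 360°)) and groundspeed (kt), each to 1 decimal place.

Leg 1: track=241.3°, groundspeed=192.1 kt
Leg 2: track=321.1°, groundspeed=195.7 kt
Leg 3: track=25.6°, groundspeed=182.2 kt
Leg 4: track=64.8°, groundspeed=173.8 kt
Leg 5: track=332.6°, groundspeed=194.0 kt

Leg 1: heading 237.9°; drift +3.4° → track 241.3°, groundspeed 192.1 kt
Leg 2: heading 323.2°; drift -2.1° → track 321.1°, groundspeed 195.7 kt
Leg 3: heading 30.0°; drift -4.4° → track 25.6°, groundspeed 182.2 kt
Leg 4: heading 68.0°; drift -3.2° → track 64.8°, groundspeed 173.8 kt
Leg 5: heading 335.4°; drift -2.8° → track 332.6°, groundspeed 194.0 kt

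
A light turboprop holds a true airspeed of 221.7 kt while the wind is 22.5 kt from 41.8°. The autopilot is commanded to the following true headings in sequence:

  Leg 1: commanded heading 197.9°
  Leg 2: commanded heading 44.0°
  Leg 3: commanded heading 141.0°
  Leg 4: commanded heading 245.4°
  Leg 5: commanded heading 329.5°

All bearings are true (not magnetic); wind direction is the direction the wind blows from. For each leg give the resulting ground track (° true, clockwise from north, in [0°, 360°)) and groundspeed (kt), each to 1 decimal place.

Leg 1: track=200.1°, groundspeed=242.4 kt
Leg 2: track=44.2°, groundspeed=199.2 kt
Leg 3: track=146.6°, groundspeed=226.4 kt
Leg 4: track=243.3°, groundspeed=242.5 kt
Leg 5: track=323.8°, groundspeed=215.9 kt

Leg 1: heading 197.9°; drift +2.2° → track 200.1°, groundspeed 242.4 kt
Leg 2: heading 44.0°; drift +0.2° → track 44.2°, groundspeed 199.2 kt
Leg 3: heading 141.0°; drift +5.6° → track 146.6°, groundspeed 226.4 kt
Leg 4: heading 245.4°; drift -2.1° → track 243.3°, groundspeed 242.5 kt
Leg 5: heading 329.5°; drift -5.7° → track 323.8°, groundspeed 215.9 kt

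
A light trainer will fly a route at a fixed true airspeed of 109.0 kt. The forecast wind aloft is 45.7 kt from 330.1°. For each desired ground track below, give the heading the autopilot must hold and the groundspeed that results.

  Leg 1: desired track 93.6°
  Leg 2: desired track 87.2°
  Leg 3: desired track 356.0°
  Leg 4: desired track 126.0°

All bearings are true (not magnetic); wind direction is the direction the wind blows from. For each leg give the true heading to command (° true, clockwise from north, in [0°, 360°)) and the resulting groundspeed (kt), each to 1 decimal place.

Leg 1: desired track 93.6°; wind correction -20.5° → command heading 73.1°, groundspeed 127.3 kt
Leg 2: desired track 87.2°; wind correction -21.9° → command heading 65.3°, groundspeed 121.9 kt
Leg 3: desired track 356.0°; wind correction -10.6° → command heading 345.4°, groundspeed 66.0 kt
Leg 4: desired track 126.0°; wind correction -9.9° → command heading 116.1°, groundspeed 149.1 kt

Leg 1: heading=73.1°, groundspeed=127.3 kt
Leg 2: heading=65.3°, groundspeed=121.9 kt
Leg 3: heading=345.4°, groundspeed=66.0 kt
Leg 4: heading=116.1°, groundspeed=149.1 kt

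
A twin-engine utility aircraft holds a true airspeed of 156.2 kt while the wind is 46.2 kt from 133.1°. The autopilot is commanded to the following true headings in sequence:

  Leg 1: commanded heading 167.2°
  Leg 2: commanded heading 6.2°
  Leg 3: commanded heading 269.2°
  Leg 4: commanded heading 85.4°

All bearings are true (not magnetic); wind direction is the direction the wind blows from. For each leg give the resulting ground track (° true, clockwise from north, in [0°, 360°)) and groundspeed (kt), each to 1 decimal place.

Leg 1: track=179.6°, groundspeed=120.8 kt
Leg 2: track=354.8°, groundspeed=187.6 kt
Leg 3: track=278.8°, groundspeed=192.2 kt
Leg 4: track=70.1°, groundspeed=129.7 kt

Leg 1: heading 167.2°; drift +12.4° → track 179.6°, groundspeed 120.8 kt
Leg 2: heading 6.2°; drift -11.4° → track 354.8°, groundspeed 187.6 kt
Leg 3: heading 269.2°; drift +9.6° → track 278.8°, groundspeed 192.2 kt
Leg 4: heading 85.4°; drift -15.3° → track 70.1°, groundspeed 129.7 kt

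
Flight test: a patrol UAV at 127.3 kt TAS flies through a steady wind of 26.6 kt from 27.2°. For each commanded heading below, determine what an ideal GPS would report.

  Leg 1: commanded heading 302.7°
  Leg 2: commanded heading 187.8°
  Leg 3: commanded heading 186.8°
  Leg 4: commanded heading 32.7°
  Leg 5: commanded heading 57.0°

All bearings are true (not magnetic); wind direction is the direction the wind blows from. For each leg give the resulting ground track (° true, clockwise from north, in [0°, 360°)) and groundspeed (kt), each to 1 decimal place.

Leg 1: heading 302.7°; drift -12.0° → track 290.7°, groundspeed 127.5 kt
Leg 2: heading 187.8°; drift +3.3° → track 191.1°, groundspeed 152.6 kt
Leg 3: heading 186.8°; drift +3.5° → track 190.3°, groundspeed 152.5 kt
Leg 4: heading 32.7°; drift +1.4° → track 34.1°, groundspeed 100.9 kt
Leg 5: heading 57.0°; drift +7.2° → track 64.2°, groundspeed 105.1 kt

Leg 1: track=290.7°, groundspeed=127.5 kt
Leg 2: track=191.1°, groundspeed=152.6 kt
Leg 3: track=190.3°, groundspeed=152.5 kt
Leg 4: track=34.1°, groundspeed=100.9 kt
Leg 5: track=64.2°, groundspeed=105.1 kt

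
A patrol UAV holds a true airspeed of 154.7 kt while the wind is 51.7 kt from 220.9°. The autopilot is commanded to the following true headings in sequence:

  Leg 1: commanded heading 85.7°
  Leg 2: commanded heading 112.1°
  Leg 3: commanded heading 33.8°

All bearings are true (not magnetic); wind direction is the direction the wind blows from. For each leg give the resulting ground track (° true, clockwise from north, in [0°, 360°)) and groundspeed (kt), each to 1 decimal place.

Leg 1: track=74.9°, groundspeed=194.8 kt
Leg 2: track=96.2°, groundspeed=178.2 kt
Leg 3: track=35.6°, groundspeed=206.1 kt

Leg 1: heading 85.7°; drift -10.8° → track 74.9°, groundspeed 194.8 kt
Leg 2: heading 112.1°; drift -15.9° → track 96.2°, groundspeed 178.2 kt
Leg 3: heading 33.8°; drift +1.8° → track 35.6°, groundspeed 206.1 kt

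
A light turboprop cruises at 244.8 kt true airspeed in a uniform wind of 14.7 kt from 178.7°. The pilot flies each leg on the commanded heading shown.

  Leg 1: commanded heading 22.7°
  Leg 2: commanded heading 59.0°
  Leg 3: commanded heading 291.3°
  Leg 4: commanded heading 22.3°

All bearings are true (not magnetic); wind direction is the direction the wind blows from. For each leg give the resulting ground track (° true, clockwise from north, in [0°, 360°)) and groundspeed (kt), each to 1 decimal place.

Leg 1: heading 22.7°; drift -1.3° → track 21.4°, groundspeed 258.3 kt
Leg 2: heading 59.0°; drift -2.9° → track 56.1°, groundspeed 252.4 kt
Leg 3: heading 291.3°; drift +3.1° → track 294.4°, groundspeed 250.8 kt
Leg 4: heading 22.3°; drift -1.3° → track 21.0°, groundspeed 258.3 kt

Leg 1: track=21.4°, groundspeed=258.3 kt
Leg 2: track=56.1°, groundspeed=252.4 kt
Leg 3: track=294.4°, groundspeed=250.8 kt
Leg 4: track=21.0°, groundspeed=258.3 kt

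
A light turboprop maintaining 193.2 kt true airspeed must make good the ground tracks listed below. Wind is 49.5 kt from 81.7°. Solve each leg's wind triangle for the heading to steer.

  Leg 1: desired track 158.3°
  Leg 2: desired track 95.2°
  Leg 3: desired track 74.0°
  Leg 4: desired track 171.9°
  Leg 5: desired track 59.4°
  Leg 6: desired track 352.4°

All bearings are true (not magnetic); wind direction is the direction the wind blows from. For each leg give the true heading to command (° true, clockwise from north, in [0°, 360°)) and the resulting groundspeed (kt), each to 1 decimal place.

Leg 1: heading=143.9°, groundspeed=175.6 kt
Leg 2: heading=91.8°, groundspeed=144.7 kt
Leg 3: heading=76.0°, groundspeed=144.0 kt
Leg 4: heading=157.1°, groundspeed=186.9 kt
Leg 5: heading=65.0°, groundspeed=146.5 kt
Leg 6: heading=7.2°, groundspeed=186.1 kt

Leg 1: desired track 158.3°; wind correction -14.4° → command heading 143.9°, groundspeed 175.6 kt
Leg 2: desired track 95.2°; wind correction -3.4° → command heading 91.8°, groundspeed 144.7 kt
Leg 3: desired track 74.0°; wind correction +2.0° → command heading 76.0°, groundspeed 144.0 kt
Leg 4: desired track 171.9°; wind correction -14.8° → command heading 157.1°, groundspeed 186.9 kt
Leg 5: desired track 59.4°; wind correction +5.6° → command heading 65.0°, groundspeed 146.5 kt
Leg 6: desired track 352.4°; wind correction +14.8° → command heading 7.2°, groundspeed 186.1 kt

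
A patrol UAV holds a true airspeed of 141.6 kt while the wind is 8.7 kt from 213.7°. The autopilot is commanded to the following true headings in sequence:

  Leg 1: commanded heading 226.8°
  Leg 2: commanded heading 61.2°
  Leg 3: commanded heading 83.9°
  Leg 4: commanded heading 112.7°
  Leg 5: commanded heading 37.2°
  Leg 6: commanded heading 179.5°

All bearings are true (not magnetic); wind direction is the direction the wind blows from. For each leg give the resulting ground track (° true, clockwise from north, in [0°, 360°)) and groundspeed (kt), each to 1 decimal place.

Leg 1: track=227.6°, groundspeed=133.1 kt
Leg 2: track=59.7°, groundspeed=149.4 kt
Leg 3: track=81.3°, groundspeed=147.3 kt
Leg 4: track=109.3°, groundspeed=143.5 kt
Leg 5: track=37.0°, groundspeed=150.3 kt
Leg 6: track=177.4°, groundspeed=134.5 kt

Leg 1: heading 226.8°; drift +0.8° → track 227.6°, groundspeed 133.1 kt
Leg 2: heading 61.2°; drift -1.5° → track 59.7°, groundspeed 149.4 kt
Leg 3: heading 83.9°; drift -2.6° → track 81.3°, groundspeed 147.3 kt
Leg 4: heading 112.7°; drift -3.4° → track 109.3°, groundspeed 143.5 kt
Leg 5: heading 37.2°; drift -0.2° → track 37.0°, groundspeed 150.3 kt
Leg 6: heading 179.5°; drift -2.1° → track 177.4°, groundspeed 134.5 kt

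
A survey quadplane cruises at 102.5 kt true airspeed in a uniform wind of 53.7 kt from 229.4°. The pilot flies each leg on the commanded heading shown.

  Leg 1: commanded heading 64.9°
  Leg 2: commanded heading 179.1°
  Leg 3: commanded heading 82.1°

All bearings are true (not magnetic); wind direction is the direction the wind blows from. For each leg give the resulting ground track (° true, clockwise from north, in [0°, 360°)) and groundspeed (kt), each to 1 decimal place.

Leg 1: track=59.6°, groundspeed=154.9 kt
Leg 2: track=147.9°, groundspeed=79.7 kt
Leg 3: track=71.0°, groundspeed=150.5 kt

Leg 1: heading 64.9°; drift -5.3° → track 59.6°, groundspeed 154.9 kt
Leg 2: heading 179.1°; drift -31.2° → track 147.9°, groundspeed 79.7 kt
Leg 3: heading 82.1°; drift -11.1° → track 71.0°, groundspeed 150.5 kt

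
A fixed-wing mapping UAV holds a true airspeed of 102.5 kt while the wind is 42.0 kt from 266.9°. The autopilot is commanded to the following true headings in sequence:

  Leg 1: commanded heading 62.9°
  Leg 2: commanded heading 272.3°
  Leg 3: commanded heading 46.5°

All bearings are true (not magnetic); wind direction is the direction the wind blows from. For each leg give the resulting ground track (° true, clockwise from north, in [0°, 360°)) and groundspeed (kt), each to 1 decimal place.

Leg 1: heading 62.9°; drift +6.9° → track 69.8°, groundspeed 141.9 kt
Leg 2: heading 272.3°; drift +3.7° → track 276.0°, groundspeed 60.8 kt
Leg 3: heading 46.5°; drift +11.4° → track 57.9°, groundspeed 137.2 kt

Leg 1: track=69.8°, groundspeed=141.9 kt
Leg 2: track=276.0°, groundspeed=60.8 kt
Leg 3: track=57.9°, groundspeed=137.2 kt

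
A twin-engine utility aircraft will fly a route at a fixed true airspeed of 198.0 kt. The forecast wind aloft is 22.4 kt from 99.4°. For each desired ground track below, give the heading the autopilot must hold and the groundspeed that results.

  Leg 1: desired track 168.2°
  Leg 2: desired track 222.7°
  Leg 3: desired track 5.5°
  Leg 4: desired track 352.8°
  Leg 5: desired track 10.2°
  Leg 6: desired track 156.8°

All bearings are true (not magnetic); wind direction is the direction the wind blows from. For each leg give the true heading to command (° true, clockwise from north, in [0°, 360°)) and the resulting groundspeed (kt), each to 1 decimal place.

Leg 1: desired track 168.2°; wind correction -6.1° → command heading 162.1°, groundspeed 188.8 kt
Leg 2: desired track 222.7°; wind correction -5.4° → command heading 217.3°, groundspeed 209.4 kt
Leg 3: desired track 5.5°; wind correction +6.5° → command heading 12.0°, groundspeed 198.3 kt
Leg 4: desired track 352.8°; wind correction +6.2° → command heading 359.0°, groundspeed 203.2 kt
Leg 5: desired track 10.2°; wind correction +6.5° → command heading 16.7°, groundspeed 196.4 kt
Leg 6: desired track 156.8°; wind correction -5.5° → command heading 151.3°, groundspeed 185.0 kt

Leg 1: heading=162.1°, groundspeed=188.8 kt
Leg 2: heading=217.3°, groundspeed=209.4 kt
Leg 3: heading=12.0°, groundspeed=198.3 kt
Leg 4: heading=359.0°, groundspeed=203.2 kt
Leg 5: heading=16.7°, groundspeed=196.4 kt
Leg 6: heading=151.3°, groundspeed=185.0 kt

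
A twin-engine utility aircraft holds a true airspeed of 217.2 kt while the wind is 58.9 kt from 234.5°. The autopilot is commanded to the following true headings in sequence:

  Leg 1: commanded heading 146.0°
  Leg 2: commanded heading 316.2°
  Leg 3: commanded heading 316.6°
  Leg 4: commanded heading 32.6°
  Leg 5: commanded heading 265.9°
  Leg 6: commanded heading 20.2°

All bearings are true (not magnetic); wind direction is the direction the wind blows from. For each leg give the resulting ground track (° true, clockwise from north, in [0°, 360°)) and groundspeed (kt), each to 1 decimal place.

Leg 1: heading 146.0°; drift -15.3° → track 130.7°, groundspeed 223.6 kt
Leg 2: heading 316.2°; drift +15.6° → track 331.8°, groundspeed 216.7 kt
Leg 3: heading 316.6°; drift +15.6° → track 332.2°, groundspeed 217.1 kt
Leg 4: heading 32.6°; drift +4.6° → track 37.2°, groundspeed 272.7 kt
Leg 5: heading 265.9°; drift +10.4° → track 276.3°, groundspeed 169.7 kt
Leg 6: heading 20.2°; drift +7.1° → track 27.3°, groundspeed 267.9 kt

Leg 1: track=130.7°, groundspeed=223.6 kt
Leg 2: track=331.8°, groundspeed=216.7 kt
Leg 3: track=332.2°, groundspeed=217.1 kt
Leg 4: track=37.2°, groundspeed=272.7 kt
Leg 5: track=276.3°, groundspeed=169.7 kt
Leg 6: track=27.3°, groundspeed=267.9 kt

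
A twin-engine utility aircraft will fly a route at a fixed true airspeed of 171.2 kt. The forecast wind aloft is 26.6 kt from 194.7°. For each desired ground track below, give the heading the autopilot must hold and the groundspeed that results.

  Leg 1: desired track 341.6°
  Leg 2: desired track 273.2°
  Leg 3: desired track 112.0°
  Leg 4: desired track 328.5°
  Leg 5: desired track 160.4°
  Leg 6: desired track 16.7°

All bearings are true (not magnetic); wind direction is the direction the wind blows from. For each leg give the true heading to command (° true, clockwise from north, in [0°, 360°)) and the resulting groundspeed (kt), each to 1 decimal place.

Leg 1: desired track 341.6°; wind correction -4.9° → command heading 336.7°, groundspeed 192.9 kt
Leg 2: desired track 273.2°; wind correction -8.8° → command heading 264.4°, groundspeed 163.9 kt
Leg 3: desired track 112.0°; wind correction +8.9° → command heading 120.9°, groundspeed 165.8 kt
Leg 4: desired track 328.5°; wind correction -6.4° → command heading 322.1°, groundspeed 188.5 kt
Leg 5: desired track 160.4°; wind correction +5.0° → command heading 165.4°, groundspeed 148.6 kt
Leg 6: desired track 16.7°; wind correction +0.3° → command heading 17.0°, groundspeed 197.8 kt

Leg 1: heading=336.7°, groundspeed=192.9 kt
Leg 2: heading=264.4°, groundspeed=163.9 kt
Leg 3: heading=120.9°, groundspeed=165.8 kt
Leg 4: heading=322.1°, groundspeed=188.5 kt
Leg 5: heading=165.4°, groundspeed=148.6 kt
Leg 6: heading=17.0°, groundspeed=197.8 kt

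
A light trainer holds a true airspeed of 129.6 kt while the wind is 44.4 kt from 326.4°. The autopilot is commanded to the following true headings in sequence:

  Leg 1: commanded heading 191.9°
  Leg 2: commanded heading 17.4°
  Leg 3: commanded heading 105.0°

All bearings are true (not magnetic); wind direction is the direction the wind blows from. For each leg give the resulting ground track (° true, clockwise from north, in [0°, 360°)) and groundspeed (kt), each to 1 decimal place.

Leg 1: track=180.8°, groundspeed=163.8 kt
Leg 2: track=36.1°, groundspeed=107.4 kt
Leg 3: track=115.2°, groundspeed=165.5 kt

Leg 1: heading 191.9°; drift -11.1° → track 180.8°, groundspeed 163.8 kt
Leg 2: heading 17.4°; drift +18.7° → track 36.1°, groundspeed 107.4 kt
Leg 3: heading 105.0°; drift +10.2° → track 115.2°, groundspeed 165.5 kt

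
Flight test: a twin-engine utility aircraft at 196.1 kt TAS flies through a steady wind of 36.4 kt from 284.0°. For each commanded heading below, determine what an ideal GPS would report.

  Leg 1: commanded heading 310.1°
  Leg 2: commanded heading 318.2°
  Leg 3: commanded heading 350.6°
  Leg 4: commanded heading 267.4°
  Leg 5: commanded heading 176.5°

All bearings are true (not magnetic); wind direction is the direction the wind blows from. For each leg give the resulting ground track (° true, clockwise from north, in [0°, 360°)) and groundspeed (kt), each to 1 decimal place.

Leg 1: track=315.7°, groundspeed=164.2 kt
Leg 2: track=325.2°, groundspeed=167.3 kt
Leg 3: track=1.0°, groundspeed=184.7 kt
Leg 4: track=263.7°, groundspeed=161.6 kt
Leg 5: track=167.0°, groundspeed=209.9 kt

Leg 1: heading 310.1°; drift +5.6° → track 315.7°, groundspeed 164.2 kt
Leg 2: heading 318.2°; drift +7.0° → track 325.2°, groundspeed 167.3 kt
Leg 3: heading 350.6°; drift +10.4° → track 1.0°, groundspeed 184.7 kt
Leg 4: heading 267.4°; drift -3.7° → track 263.7°, groundspeed 161.6 kt
Leg 5: heading 176.5°; drift -9.5° → track 167.0°, groundspeed 209.9 kt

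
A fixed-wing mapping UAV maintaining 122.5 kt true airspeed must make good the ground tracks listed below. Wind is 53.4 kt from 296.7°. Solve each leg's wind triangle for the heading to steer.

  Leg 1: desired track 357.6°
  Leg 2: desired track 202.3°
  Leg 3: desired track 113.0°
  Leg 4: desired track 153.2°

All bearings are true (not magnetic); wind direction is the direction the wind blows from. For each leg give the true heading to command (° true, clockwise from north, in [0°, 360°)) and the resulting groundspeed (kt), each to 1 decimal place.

Leg 1: heading=335.2°, groundspeed=87.3 kt
Leg 2: heading=228.1°, groundspeed=114.4 kt
Leg 3: heading=111.4°, groundspeed=175.7 kt
Leg 4: heading=168.2°, groundspeed=161.2 kt

Leg 1: desired track 357.6°; wind correction -22.4° → command heading 335.2°, groundspeed 87.3 kt
Leg 2: desired track 202.3°; wind correction +25.8° → command heading 228.1°, groundspeed 114.4 kt
Leg 3: desired track 113.0°; wind correction -1.6° → command heading 111.4°, groundspeed 175.7 kt
Leg 4: desired track 153.2°; wind correction +15.0° → command heading 168.2°, groundspeed 161.2 kt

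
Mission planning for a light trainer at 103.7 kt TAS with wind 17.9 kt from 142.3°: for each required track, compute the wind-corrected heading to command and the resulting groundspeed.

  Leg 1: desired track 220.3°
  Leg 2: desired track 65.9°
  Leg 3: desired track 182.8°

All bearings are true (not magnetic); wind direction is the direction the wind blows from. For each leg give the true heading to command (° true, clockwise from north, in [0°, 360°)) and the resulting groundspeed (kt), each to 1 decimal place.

Leg 1: desired track 220.3°; wind correction -9.7° → command heading 210.6°, groundspeed 98.5 kt
Leg 2: desired track 65.9°; wind correction +9.7° → command heading 75.6°, groundspeed 98.0 kt
Leg 3: desired track 182.8°; wind correction -6.4° → command heading 176.4°, groundspeed 89.4 kt

Leg 1: heading=210.6°, groundspeed=98.5 kt
Leg 2: heading=75.6°, groundspeed=98.0 kt
Leg 3: heading=176.4°, groundspeed=89.4 kt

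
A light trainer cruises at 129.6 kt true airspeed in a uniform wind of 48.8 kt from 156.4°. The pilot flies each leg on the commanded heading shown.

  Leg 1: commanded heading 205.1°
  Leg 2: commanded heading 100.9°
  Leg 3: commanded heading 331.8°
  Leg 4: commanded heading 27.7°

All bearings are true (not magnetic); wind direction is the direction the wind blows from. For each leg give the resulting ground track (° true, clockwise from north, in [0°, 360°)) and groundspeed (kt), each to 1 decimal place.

Leg 1: track=225.7°, groundspeed=104.1 kt
Leg 2: track=79.4°, groundspeed=109.6 kt
Leg 3: track=333.1°, groundspeed=178.3 kt
Leg 4: track=14.3°, groundspeed=164.6 kt

Leg 1: heading 205.1°; drift +20.6° → track 225.7°, groundspeed 104.1 kt
Leg 2: heading 100.9°; drift -21.5° → track 79.4°, groundspeed 109.6 kt
Leg 3: heading 331.8°; drift +1.3° → track 333.1°, groundspeed 178.3 kt
Leg 4: heading 27.7°; drift -13.4° → track 14.3°, groundspeed 164.6 kt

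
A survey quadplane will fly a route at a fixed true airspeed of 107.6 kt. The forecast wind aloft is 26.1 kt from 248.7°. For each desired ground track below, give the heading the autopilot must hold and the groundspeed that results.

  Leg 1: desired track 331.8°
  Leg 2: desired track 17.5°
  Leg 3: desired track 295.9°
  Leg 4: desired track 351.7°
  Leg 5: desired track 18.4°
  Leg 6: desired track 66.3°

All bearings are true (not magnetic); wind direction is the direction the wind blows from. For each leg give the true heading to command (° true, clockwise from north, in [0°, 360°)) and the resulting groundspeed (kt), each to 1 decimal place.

Leg 1: desired track 331.8°; wind correction -13.9° → command heading 317.9°, groundspeed 101.3 kt
Leg 2: desired track 17.5°; wind correction -10.9° → command heading 6.6°, groundspeed 122.0 kt
Leg 3: desired track 295.9°; wind correction -10.3° → command heading 285.6°, groundspeed 88.1 kt
Leg 4: desired track 351.7°; wind correction -13.7° → command heading 338.0°, groundspeed 110.4 kt
Leg 5: desired track 18.4°; wind correction -10.8° → command heading 7.6°, groundspeed 122.4 kt
Leg 6: desired track 66.3°; wind correction -0.6° → command heading 65.7°, groundspeed 133.7 kt

Leg 1: heading=317.9°, groundspeed=101.3 kt
Leg 2: heading=6.6°, groundspeed=122.0 kt
Leg 3: heading=285.6°, groundspeed=88.1 kt
Leg 4: heading=338.0°, groundspeed=110.4 kt
Leg 5: heading=7.6°, groundspeed=122.4 kt
Leg 6: heading=65.7°, groundspeed=133.7 kt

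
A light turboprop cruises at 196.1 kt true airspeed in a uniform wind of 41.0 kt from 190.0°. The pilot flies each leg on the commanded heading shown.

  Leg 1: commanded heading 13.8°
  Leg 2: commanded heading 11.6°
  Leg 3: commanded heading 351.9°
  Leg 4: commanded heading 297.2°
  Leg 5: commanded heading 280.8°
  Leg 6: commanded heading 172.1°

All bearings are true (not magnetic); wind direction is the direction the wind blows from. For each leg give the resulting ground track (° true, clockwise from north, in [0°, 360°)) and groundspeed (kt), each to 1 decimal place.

Leg 1: heading 13.8°; drift -0.7° → track 13.1°, groundspeed 237.0 kt
Leg 2: heading 11.6°; drift -0.3° → track 11.3°, groundspeed 237.1 kt
Leg 3: heading 351.9°; drift +3.1° → track 355.0°, groundspeed 235.4 kt
Leg 4: heading 297.2°; drift +10.7° → track 307.9°, groundspeed 211.9 kt
Leg 5: heading 280.8°; drift +11.8° → track 292.6°, groundspeed 200.9 kt
Leg 6: heading 172.1°; drift -4.6° → track 167.5°, groundspeed 157.6 kt

Leg 1: track=13.1°, groundspeed=237.0 kt
Leg 2: track=11.3°, groundspeed=237.1 kt
Leg 3: track=355.0°, groundspeed=235.4 kt
Leg 4: track=307.9°, groundspeed=211.9 kt
Leg 5: track=292.6°, groundspeed=200.9 kt
Leg 6: track=167.5°, groundspeed=157.6 kt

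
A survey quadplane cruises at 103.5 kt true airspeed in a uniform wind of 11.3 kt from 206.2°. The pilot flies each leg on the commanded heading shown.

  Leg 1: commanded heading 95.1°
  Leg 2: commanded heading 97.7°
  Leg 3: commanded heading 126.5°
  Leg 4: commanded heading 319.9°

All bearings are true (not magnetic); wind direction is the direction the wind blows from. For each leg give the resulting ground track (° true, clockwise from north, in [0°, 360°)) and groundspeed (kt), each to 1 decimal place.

Leg 1: track=89.5°, groundspeed=108.1 kt
Leg 2: track=92.0°, groundspeed=107.6 kt
Leg 3: track=120.2°, groundspeed=102.1 kt
Leg 4: track=325.4°, groundspeed=108.5 kt

Leg 1: heading 95.1°; drift -5.6° → track 89.5°, groundspeed 108.1 kt
Leg 2: heading 97.7°; drift -5.7° → track 92.0°, groundspeed 107.6 kt
Leg 3: heading 126.5°; drift -6.3° → track 120.2°, groundspeed 102.1 kt
Leg 4: heading 319.9°; drift +5.5° → track 325.4°, groundspeed 108.5 kt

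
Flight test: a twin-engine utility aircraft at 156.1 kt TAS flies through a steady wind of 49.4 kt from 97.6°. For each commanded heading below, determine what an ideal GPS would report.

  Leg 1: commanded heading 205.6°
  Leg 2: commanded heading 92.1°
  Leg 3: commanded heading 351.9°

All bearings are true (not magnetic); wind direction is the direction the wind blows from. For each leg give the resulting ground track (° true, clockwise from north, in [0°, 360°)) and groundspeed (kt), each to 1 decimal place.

Leg 1: heading 205.6°; drift +15.3° → track 220.9°, groundspeed 177.7 kt
Leg 2: heading 92.1°; drift -2.5° → track 89.6°, groundspeed 107.0 kt
Leg 3: heading 351.9°; drift -15.7° → track 336.2°, groundspeed 176.0 kt

Leg 1: track=220.9°, groundspeed=177.7 kt
Leg 2: track=89.6°, groundspeed=107.0 kt
Leg 3: track=336.2°, groundspeed=176.0 kt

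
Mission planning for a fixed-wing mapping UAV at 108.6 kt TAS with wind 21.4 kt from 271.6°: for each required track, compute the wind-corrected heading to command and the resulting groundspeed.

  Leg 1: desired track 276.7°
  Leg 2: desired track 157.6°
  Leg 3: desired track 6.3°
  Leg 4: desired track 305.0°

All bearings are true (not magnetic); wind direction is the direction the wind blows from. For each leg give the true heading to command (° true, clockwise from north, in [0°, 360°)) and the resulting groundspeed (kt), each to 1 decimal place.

Leg 1: desired track 276.7°; wind correction -1.0° → command heading 275.7°, groundspeed 87.3 kt
Leg 2: desired track 157.6°; wind correction +10.4° → command heading 168.0°, groundspeed 115.5 kt
Leg 3: desired track 6.3°; wind correction -11.3° → command heading 355.0°, groundspeed 108.2 kt
Leg 4: desired track 305.0°; wind correction -6.2° → command heading 298.8°, groundspeed 90.1 kt

Leg 1: heading=275.7°, groundspeed=87.3 kt
Leg 2: heading=168.0°, groundspeed=115.5 kt
Leg 3: heading=355.0°, groundspeed=108.2 kt
Leg 4: heading=298.8°, groundspeed=90.1 kt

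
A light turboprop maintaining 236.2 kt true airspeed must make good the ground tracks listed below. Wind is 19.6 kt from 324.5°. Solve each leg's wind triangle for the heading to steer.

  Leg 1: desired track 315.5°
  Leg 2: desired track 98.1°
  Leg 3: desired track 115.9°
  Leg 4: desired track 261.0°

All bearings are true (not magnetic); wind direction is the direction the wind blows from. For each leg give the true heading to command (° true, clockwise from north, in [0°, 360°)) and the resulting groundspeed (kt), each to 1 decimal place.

Leg 1: heading=316.2°, groundspeed=216.8 kt
Leg 2: heading=94.7°, groundspeed=249.3 kt
Leg 3: heading=113.6°, groundspeed=253.2 kt
Leg 4: heading=265.3°, groundspeed=226.8 kt

Leg 1: desired track 315.5°; wind correction +0.7° → command heading 316.2°, groundspeed 216.8 kt
Leg 2: desired track 98.1°; wind correction -3.4° → command heading 94.7°, groundspeed 249.3 kt
Leg 3: desired track 115.9°; wind correction -2.3° → command heading 113.6°, groundspeed 253.2 kt
Leg 4: desired track 261.0°; wind correction +4.3° → command heading 265.3°, groundspeed 226.8 kt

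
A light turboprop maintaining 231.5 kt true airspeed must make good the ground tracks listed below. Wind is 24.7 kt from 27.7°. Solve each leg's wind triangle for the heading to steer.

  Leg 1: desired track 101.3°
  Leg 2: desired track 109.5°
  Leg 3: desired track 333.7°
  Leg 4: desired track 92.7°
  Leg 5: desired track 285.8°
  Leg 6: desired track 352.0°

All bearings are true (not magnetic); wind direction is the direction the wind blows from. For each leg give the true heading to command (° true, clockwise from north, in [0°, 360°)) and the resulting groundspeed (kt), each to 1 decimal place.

Leg 1: heading=95.4°, groundspeed=223.3 kt
Leg 2: heading=103.4°, groundspeed=226.7 kt
Leg 3: heading=338.7°, groundspeed=216.1 kt
Leg 4: heading=87.2°, groundspeed=220.0 kt
Leg 5: heading=291.8°, groundspeed=235.3 kt
Leg 6: heading=355.6°, groundspeed=211.0 kt

Leg 1: desired track 101.3°; wind correction -5.9° → command heading 95.4°, groundspeed 223.3 kt
Leg 2: desired track 109.5°; wind correction -6.1° → command heading 103.4°, groundspeed 226.7 kt
Leg 3: desired track 333.7°; wind correction +5.0° → command heading 338.7°, groundspeed 216.1 kt
Leg 4: desired track 92.7°; wind correction -5.5° → command heading 87.2°, groundspeed 220.0 kt
Leg 5: desired track 285.8°; wind correction +6.0° → command heading 291.8°, groundspeed 235.3 kt
Leg 6: desired track 352.0°; wind correction +3.6° → command heading 355.6°, groundspeed 211.0 kt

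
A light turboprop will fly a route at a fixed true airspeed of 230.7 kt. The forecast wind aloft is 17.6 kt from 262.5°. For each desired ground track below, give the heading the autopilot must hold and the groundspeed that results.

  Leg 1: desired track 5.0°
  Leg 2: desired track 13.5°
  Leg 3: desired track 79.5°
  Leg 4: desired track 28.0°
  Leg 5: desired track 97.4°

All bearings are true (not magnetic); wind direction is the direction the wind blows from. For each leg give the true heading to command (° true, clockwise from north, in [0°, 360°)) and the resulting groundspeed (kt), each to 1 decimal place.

Leg 1: heading=0.7°, groundspeed=233.9 kt
Leg 2: heading=9.4°, groundspeed=236.4 kt
Leg 3: heading=79.3°, groundspeed=248.3 kt
Leg 4: heading=24.4°, groundspeed=240.5 kt
Leg 5: heading=98.5°, groundspeed=247.7 kt

Leg 1: desired track 5.0°; wind correction -4.3° → command heading 0.7°, groundspeed 233.9 kt
Leg 2: desired track 13.5°; wind correction -4.1° → command heading 9.4°, groundspeed 236.4 kt
Leg 3: desired track 79.5°; wind correction -0.2° → command heading 79.3°, groundspeed 248.3 kt
Leg 4: desired track 28.0°; wind correction -3.6° → command heading 24.4°, groundspeed 240.5 kt
Leg 5: desired track 97.4°; wind correction +1.1° → command heading 98.5°, groundspeed 247.7 kt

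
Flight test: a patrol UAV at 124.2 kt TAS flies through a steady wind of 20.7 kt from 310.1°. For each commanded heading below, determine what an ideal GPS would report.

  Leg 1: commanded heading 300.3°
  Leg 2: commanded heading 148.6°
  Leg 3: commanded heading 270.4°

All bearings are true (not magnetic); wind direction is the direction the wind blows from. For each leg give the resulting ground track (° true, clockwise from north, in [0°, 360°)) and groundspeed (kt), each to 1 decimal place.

Leg 1: track=298.4°, groundspeed=103.9 kt
Leg 2: track=146.0°, groundspeed=144.0 kt
Leg 3: track=263.4°, groundspeed=109.1 kt

Leg 1: heading 300.3°; drift -1.9° → track 298.4°, groundspeed 103.9 kt
Leg 2: heading 148.6°; drift -2.6° → track 146.0°, groundspeed 144.0 kt
Leg 3: heading 270.4°; drift -7.0° → track 263.4°, groundspeed 109.1 kt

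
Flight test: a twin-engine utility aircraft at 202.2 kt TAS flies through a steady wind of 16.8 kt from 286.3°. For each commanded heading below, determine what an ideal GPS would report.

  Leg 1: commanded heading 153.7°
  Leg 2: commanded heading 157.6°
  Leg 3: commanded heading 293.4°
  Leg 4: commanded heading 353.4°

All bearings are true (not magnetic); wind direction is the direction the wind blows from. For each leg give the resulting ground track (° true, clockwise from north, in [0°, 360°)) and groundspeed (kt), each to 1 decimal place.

Leg 1: track=150.4°, groundspeed=213.9 kt
Leg 2: track=154.1°, groundspeed=213.1 kt
Leg 3: track=294.0°, groundspeed=185.5 kt
Leg 4: track=357.9°, groundspeed=196.3 kt

Leg 1: heading 153.7°; drift -3.3° → track 150.4°, groundspeed 213.9 kt
Leg 2: heading 157.6°; drift -3.5° → track 154.1°, groundspeed 213.1 kt
Leg 3: heading 293.4°; drift +0.6° → track 294.0°, groundspeed 185.5 kt
Leg 4: heading 353.4°; drift +4.5° → track 357.9°, groundspeed 196.3 kt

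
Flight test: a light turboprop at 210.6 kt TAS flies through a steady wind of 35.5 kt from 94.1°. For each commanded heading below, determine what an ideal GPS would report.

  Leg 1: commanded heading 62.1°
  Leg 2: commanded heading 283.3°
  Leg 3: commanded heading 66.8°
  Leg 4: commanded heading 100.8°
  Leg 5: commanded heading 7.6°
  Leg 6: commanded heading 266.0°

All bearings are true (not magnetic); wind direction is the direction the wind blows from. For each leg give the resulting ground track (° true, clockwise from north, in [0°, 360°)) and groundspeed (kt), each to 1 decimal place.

Leg 1: track=56.1°, groundspeed=181.5 kt
Leg 2: track=282.0°, groundspeed=245.7 kt
Leg 3: track=61.6°, groundspeed=179.8 kt
Leg 4: track=102.2°, groundspeed=175.4 kt
Leg 5: track=358.0°, groundspeed=211.4 kt
Leg 6: track=267.2°, groundspeed=245.8 kt

Leg 1: heading 62.1°; drift -6.0° → track 56.1°, groundspeed 181.5 kt
Leg 2: heading 283.3°; drift -1.3° → track 282.0°, groundspeed 245.7 kt
Leg 3: heading 66.8°; drift -5.2° → track 61.6°, groundspeed 179.8 kt
Leg 4: heading 100.8°; drift +1.4° → track 102.2°, groundspeed 175.4 kt
Leg 5: heading 7.6°; drift -9.6° → track 358.0°, groundspeed 211.4 kt
Leg 6: heading 266.0°; drift +1.2° → track 267.2°, groundspeed 245.8 kt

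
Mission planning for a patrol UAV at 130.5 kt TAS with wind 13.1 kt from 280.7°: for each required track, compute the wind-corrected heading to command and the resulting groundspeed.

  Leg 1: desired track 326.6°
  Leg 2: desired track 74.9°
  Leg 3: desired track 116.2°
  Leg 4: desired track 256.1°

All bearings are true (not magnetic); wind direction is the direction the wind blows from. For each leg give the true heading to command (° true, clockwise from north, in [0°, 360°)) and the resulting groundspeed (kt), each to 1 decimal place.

Leg 1: desired track 326.6°; wind correction -4.1° → command heading 322.5°, groundspeed 121.0 kt
Leg 2: desired track 74.9°; wind correction -2.5° → command heading 72.4°, groundspeed 142.2 kt
Leg 3: desired track 116.2°; wind correction +1.5° → command heading 117.7°, groundspeed 143.1 kt
Leg 4: desired track 256.1°; wind correction +2.4° → command heading 258.5°, groundspeed 118.5 kt

Leg 1: heading=322.5°, groundspeed=121.0 kt
Leg 2: heading=72.4°, groundspeed=142.2 kt
Leg 3: heading=117.7°, groundspeed=143.1 kt
Leg 4: heading=258.5°, groundspeed=118.5 kt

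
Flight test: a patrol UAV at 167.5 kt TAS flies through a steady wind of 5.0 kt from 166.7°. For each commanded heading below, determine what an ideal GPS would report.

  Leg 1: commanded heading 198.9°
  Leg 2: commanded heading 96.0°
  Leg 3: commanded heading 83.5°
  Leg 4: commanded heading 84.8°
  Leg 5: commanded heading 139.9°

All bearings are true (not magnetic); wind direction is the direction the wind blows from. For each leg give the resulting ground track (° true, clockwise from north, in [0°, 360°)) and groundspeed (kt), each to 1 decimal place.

Leg 1: heading 198.9°; drift +0.9° → track 199.8°, groundspeed 163.3 kt
Leg 2: heading 96.0°; drift -1.6° → track 94.4°, groundspeed 165.9 kt
Leg 3: heading 83.5°; drift -1.7° → track 81.8°, groundspeed 167.0 kt
Leg 4: heading 84.8°; drift -1.7° → track 83.1°, groundspeed 166.9 kt
Leg 5: heading 139.9°; drift -0.8° → track 139.1°, groundspeed 163.1 kt

Leg 1: track=199.8°, groundspeed=163.3 kt
Leg 2: track=94.4°, groundspeed=165.9 kt
Leg 3: track=81.8°, groundspeed=167.0 kt
Leg 4: track=83.1°, groundspeed=166.9 kt
Leg 5: track=139.1°, groundspeed=163.1 kt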